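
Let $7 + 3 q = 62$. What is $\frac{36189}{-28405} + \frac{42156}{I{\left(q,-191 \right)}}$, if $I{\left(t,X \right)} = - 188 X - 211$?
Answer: $- \frac{31465851}{337991095} \approx -0.093097$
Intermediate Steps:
$q = \frac{55}{3}$ ($q = - \frac{7}{3} + \frac{1}{3} \cdot 62 = - \frac{7}{3} + \frac{62}{3} = \frac{55}{3} \approx 18.333$)
$I{\left(t,X \right)} = -211 - 188 X$
$\frac{36189}{-28405} + \frac{42156}{I{\left(q,-191 \right)}} = \frac{36189}{-28405} + \frac{42156}{-211 - -35908} = 36189 \left(- \frac{1}{28405}\right) + \frac{42156}{-211 + 35908} = - \frac{36189}{28405} + \frac{42156}{35697} = - \frac{36189}{28405} + 42156 \cdot \frac{1}{35697} = - \frac{36189}{28405} + \frac{14052}{11899} = - \frac{31465851}{337991095}$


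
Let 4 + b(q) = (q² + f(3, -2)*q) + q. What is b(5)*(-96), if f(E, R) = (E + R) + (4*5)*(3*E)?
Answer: -89376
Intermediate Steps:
f(E, R) = R + 61*E (f(E, R) = (E + R) + 20*(3*E) = (E + R) + 60*E = R + 61*E)
b(q) = -4 + q² + 182*q (b(q) = -4 + ((q² + (-2 + 61*3)*q) + q) = -4 + ((q² + (-2 + 183)*q) + q) = -4 + ((q² + 181*q) + q) = -4 + (q² + 182*q) = -4 + q² + 182*q)
b(5)*(-96) = (-4 + 5² + 182*5)*(-96) = (-4 + 25 + 910)*(-96) = 931*(-96) = -89376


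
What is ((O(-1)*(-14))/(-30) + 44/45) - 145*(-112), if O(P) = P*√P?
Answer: 730844/45 - 7*I/15 ≈ 16241.0 - 0.46667*I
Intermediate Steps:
O(P) = P^(3/2)
((O(-1)*(-14))/(-30) + 44/45) - 145*(-112) = (((-1)^(3/2)*(-14))/(-30) + 44/45) - 145*(-112) = ((-I*(-14))*(-1/30) + 44*(1/45)) + 16240 = ((14*I)*(-1/30) + 44/45) + 16240 = (-7*I/15 + 44/45) + 16240 = (44/45 - 7*I/15) + 16240 = 730844/45 - 7*I/15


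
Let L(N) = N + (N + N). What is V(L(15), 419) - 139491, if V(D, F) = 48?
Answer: -139443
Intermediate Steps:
L(N) = 3*N (L(N) = N + 2*N = 3*N)
V(L(15), 419) - 139491 = 48 - 139491 = -139443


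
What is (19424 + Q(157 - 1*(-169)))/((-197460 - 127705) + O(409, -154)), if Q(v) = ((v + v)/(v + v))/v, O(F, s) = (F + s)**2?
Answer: -1266445/16961128 ≈ -0.074667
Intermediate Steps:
Q(v) = 1/v (Q(v) = ((2*v)/((2*v)))/v = ((2*v)*(1/(2*v)))/v = 1/v)
(19424 + Q(157 - 1*(-169)))/((-197460 - 127705) + O(409, -154)) = (19424 + 1/(157 - 1*(-169)))/((-197460 - 127705) + (409 - 154)**2) = (19424 + 1/(157 + 169))/(-325165 + 255**2) = (19424 + 1/326)/(-325165 + 65025) = (19424 + 1/326)/(-260140) = (6332225/326)*(-1/260140) = -1266445/16961128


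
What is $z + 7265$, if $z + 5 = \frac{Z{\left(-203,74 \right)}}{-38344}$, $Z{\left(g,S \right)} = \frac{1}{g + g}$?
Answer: $\frac{113021240641}{15567664} \approx 7260.0$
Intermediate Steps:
$Z{\left(g,S \right)} = \frac{1}{2 g}$
$z = - \frac{77838319}{15567664}$ ($z = -5 + \frac{\frac{1}{2} \frac{1}{-203}}{-38344} = -5 + \frac{1}{2} \left(- \frac{1}{203}\right) \left(- \frac{1}{38344}\right) = -5 - - \frac{1}{15567664} = -5 + \frac{1}{15567664} = - \frac{77838319}{15567664} \approx -5.0$)
$z + 7265 = - \frac{77838319}{15567664} + 7265 = \frac{113021240641}{15567664}$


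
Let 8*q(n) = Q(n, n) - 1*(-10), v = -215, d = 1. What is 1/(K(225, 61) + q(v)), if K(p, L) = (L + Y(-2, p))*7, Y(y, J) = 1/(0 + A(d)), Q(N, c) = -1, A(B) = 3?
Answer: 24/10331 ≈ 0.0023231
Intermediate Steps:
Y(y, J) = ⅓ (Y(y, J) = 1/(0 + 3) = 1/3 = ⅓)
q(n) = 9/8 (q(n) = (-1 - 1*(-10))/8 = (-1 + 10)/8 = (⅛)*9 = 9/8)
K(p, L) = 7/3 + 7*L (K(p, L) = (L + ⅓)*7 = (⅓ + L)*7 = 7/3 + 7*L)
1/(K(225, 61) + q(v)) = 1/((7/3 + 7*61) + 9/8) = 1/((7/3 + 427) + 9/8) = 1/(1288/3 + 9/8) = 1/(10331/24) = 24/10331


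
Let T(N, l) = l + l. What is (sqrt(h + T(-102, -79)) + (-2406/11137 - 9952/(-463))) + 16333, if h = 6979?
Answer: 84329708969/5156431 + sqrt(6821) ≈ 16437.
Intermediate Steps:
T(N, l) = 2*l
(sqrt(h + T(-102, -79)) + (-2406/11137 - 9952/(-463))) + 16333 = (sqrt(6979 + 2*(-79)) + (-2406/11137 - 9952/(-463))) + 16333 = (sqrt(6979 - 158) + (-2406*1/11137 - 9952*(-1/463))) + 16333 = (sqrt(6821) + (-2406/11137 + 9952/463)) + 16333 = (sqrt(6821) + 109721446/5156431) + 16333 = (109721446/5156431 + sqrt(6821)) + 16333 = 84329708969/5156431 + sqrt(6821)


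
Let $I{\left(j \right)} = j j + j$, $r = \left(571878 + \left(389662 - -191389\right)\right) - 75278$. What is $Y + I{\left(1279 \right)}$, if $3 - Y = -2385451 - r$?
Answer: $5100225$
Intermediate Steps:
$r = 1077651$ ($r = \left(571878 + \left(389662 + 191389\right)\right) - 75278 = \left(571878 + 581051\right) - 75278 = 1152929 - 75278 = 1077651$)
$I{\left(j \right)} = j + j^{2}$ ($I{\left(j \right)} = j^{2} + j = j + j^{2}$)
$Y = 3463105$ ($Y = 3 - \left(-2385451 - 1077651\right) = 3 - -3463102 = 3 + 3463102 = 3463105$)
$Y + I{\left(1279 \right)} = 3463105 + 1279 \left(1 + 1279\right) = 3463105 + 1279 \cdot 1280 = 3463105 + 1637120 = 5100225$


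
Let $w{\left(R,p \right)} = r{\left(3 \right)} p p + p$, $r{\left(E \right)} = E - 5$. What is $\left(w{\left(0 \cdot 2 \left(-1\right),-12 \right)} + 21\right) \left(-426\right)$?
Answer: $118854$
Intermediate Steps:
$r{\left(E \right)} = -5 + E$
$w{\left(R,p \right)} = p - 2 p^{2}$ ($w{\left(R,p \right)} = \left(-5 + 3\right) p p + p = - 2 p p + p = - 2 p^{2} + p = p - 2 p^{2}$)
$\left(w{\left(0 \cdot 2 \left(-1\right),-12 \right)} + 21\right) \left(-426\right) = \left(- 12 \left(1 - -24\right) + 21\right) \left(-426\right) = \left(- 12 \left(1 + 24\right) + 21\right) \left(-426\right) = \left(\left(-12\right) 25 + 21\right) \left(-426\right) = \left(-300 + 21\right) \left(-426\right) = \left(-279\right) \left(-426\right) = 118854$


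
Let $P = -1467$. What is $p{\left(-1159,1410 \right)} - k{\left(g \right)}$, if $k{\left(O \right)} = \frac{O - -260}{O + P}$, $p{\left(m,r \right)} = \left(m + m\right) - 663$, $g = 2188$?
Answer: $- \frac{2151749}{721} \approx -2984.4$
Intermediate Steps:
$p{\left(m,r \right)} = -663 + 2 m$ ($p{\left(m,r \right)} = 2 m - 663 = -663 + 2 m$)
$k{\left(O \right)} = \frac{260 + O}{-1467 + O}$ ($k{\left(O \right)} = \frac{O - -260}{O - 1467} = \frac{O + 260}{-1467 + O} = \frac{260 + O}{-1467 + O}$)
$p{\left(-1159,1410 \right)} - k{\left(g \right)} = \left(-663 + 2 \left(-1159\right)\right) - \frac{260 + 2188}{-1467 + 2188} = \left(-663 - 2318\right) - \frac{1}{721} \cdot 2448 = -2981 - \frac{1}{721} \cdot 2448 = -2981 - \frac{2448}{721} = - \frac{2151749}{721}$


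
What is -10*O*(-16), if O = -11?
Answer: -1760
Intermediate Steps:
-10*O*(-16) = -10*(-11)*(-16) = 110*(-16) = -1760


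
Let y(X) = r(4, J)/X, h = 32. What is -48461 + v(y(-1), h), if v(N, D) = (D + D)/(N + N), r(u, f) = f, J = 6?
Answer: -145399/3 ≈ -48466.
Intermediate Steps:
y(X) = 6/X
v(N, D) = D/N (v(N, D) = (2*D)/((2*N)) = (2*D)*(1/(2*N)) = D/N)
-48461 + v(y(-1), h) = -48461 + 32/((6/(-1))) = -48461 + 32/((6*(-1))) = -48461 + 32/(-6) = -48461 + 32*(-1/6) = -48461 - 16/3 = -145399/3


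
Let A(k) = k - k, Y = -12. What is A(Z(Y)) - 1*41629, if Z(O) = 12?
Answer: -41629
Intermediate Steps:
A(k) = 0
A(Z(Y)) - 1*41629 = 0 - 1*41629 = 0 - 41629 = -41629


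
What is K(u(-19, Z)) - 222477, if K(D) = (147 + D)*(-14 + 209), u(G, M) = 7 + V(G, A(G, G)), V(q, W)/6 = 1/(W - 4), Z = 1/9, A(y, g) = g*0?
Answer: -385479/2 ≈ -1.9274e+5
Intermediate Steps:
A(y, g) = 0
Z = ⅑ (Z = 1*(⅑) = ⅑ ≈ 0.11111)
V(q, W) = 6/(-4 + W) (V(q, W) = 6/(W - 4) = 6/(-4 + W))
u(G, M) = 11/2 (u(G, M) = 7 + 6/(-4 + 0) = 7 + 6/(-4) = 7 + 6*(-¼) = 7 - 3/2 = 11/2)
K(D) = 28665 + 195*D (K(D) = (147 + D)*195 = 28665 + 195*D)
K(u(-19, Z)) - 222477 = (28665 + 195*(11/2)) - 222477 = (28665 + 2145/2) - 222477 = 59475/2 - 222477 = -385479/2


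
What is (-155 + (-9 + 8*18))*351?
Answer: -7020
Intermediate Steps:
(-155 + (-9 + 8*18))*351 = (-155 + (-9 + 144))*351 = (-155 + 135)*351 = -20*351 = -7020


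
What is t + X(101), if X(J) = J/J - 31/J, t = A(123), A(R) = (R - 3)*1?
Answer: 12190/101 ≈ 120.69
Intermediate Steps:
A(R) = -3 + R (A(R) = (-3 + R)*1 = -3 + R)
t = 120 (t = -3 + 123 = 120)
X(J) = 1 - 31/J
t + X(101) = 120 + (-31 + 101)/101 = 120 + (1/101)*70 = 120 + 70/101 = 12190/101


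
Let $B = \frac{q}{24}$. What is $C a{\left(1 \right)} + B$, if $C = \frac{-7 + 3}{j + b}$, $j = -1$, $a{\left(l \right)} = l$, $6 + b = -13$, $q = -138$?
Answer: $- \frac{111}{20} \approx -5.55$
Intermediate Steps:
$b = -19$ ($b = -6 - 13 = -19$)
$C = \frac{1}{5}$ ($C = \frac{-7 + 3}{-1 - 19} = - \frac{4}{-20} = \left(-4\right) \left(- \frac{1}{20}\right) = \frac{1}{5} \approx 0.2$)
$B = - \frac{23}{4}$ ($B = - \frac{138}{24} = \left(-138\right) \frac{1}{24} = - \frac{23}{4} \approx -5.75$)
$C a{\left(1 \right)} + B = \frac{1}{5} \cdot 1 - \frac{23}{4} = \frac{1}{5} - \frac{23}{4} = - \frac{111}{20}$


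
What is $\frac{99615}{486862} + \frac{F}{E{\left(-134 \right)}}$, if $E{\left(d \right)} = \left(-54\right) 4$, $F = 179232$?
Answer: $- \frac{3634988881}{4381758} \approx -829.57$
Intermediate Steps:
$E{\left(d \right)} = -216$
$\frac{99615}{486862} + \frac{F}{E{\left(-134 \right)}} = \frac{99615}{486862} + \frac{179232}{-216} = 99615 \cdot \frac{1}{486862} + 179232 \left(- \frac{1}{216}\right) = \frac{99615}{486862} - \frac{7468}{9} = - \frac{3634988881}{4381758}$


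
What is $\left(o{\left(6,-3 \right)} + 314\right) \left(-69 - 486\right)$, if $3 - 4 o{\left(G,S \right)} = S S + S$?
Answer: $- \frac{695415}{4} \approx -1.7385 \cdot 10^{5}$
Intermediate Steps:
$o{\left(G,S \right)} = \frac{3}{4} - \frac{S}{4} - \frac{S^{2}}{4}$ ($o{\left(G,S \right)} = \frac{3}{4} - \frac{S S + S}{4} = \frac{3}{4} - \frac{S^{2} + S}{4} = \frac{3}{4} - \frac{S + S^{2}}{4} = \frac{3}{4} - \left(\frac{S}{4} + \frac{S^{2}}{4}\right) = \frac{3}{4} - \frac{S}{4} - \frac{S^{2}}{4}$)
$\left(o{\left(6,-3 \right)} + 314\right) \left(-69 - 486\right) = \left(\left(\frac{3}{4} - - \frac{3}{4} - \frac{\left(-3\right)^{2}}{4}\right) + 314\right) \left(-69 - 486\right) = \left(\left(\frac{3}{4} + \frac{3}{4} - \frac{9}{4}\right) + 314\right) \left(-555\right) = \left(- \frac{3}{4} + 314\right) \left(-555\right) = \frac{1253}{4} \left(-555\right) = - \frac{695415}{4}$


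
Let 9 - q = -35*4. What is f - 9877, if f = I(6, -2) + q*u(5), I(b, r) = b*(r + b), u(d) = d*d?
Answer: -6128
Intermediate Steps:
u(d) = d²
I(b, r) = b*(b + r)
q = 149 (q = 9 - (-35)*4 = 9 - 1*(-140) = 9 + 140 = 149)
f = 3749 (f = 6*(6 - 2) + 149*5² = 6*4 + 149*25 = 24 + 3725 = 3749)
f - 9877 = 3749 - 9877 = -6128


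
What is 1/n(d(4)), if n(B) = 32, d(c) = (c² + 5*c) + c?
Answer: 1/32 ≈ 0.031250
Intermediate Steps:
d(c) = c² + 6*c
1/n(d(4)) = 1/32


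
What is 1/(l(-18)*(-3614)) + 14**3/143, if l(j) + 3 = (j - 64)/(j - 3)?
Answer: 14493577/755326 ≈ 19.189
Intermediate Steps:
l(j) = -3 + (-64 + j)/(-3 + j) (l(j) = -3 + (j - 64)/(j - 3) = -3 + (-64 + j)/(-3 + j))
1/(l(-18)*(-3614)) + 14**3/143 = 1/(((-55 - 2*(-18))/(-3 - 18))*(-3614)) + 14**3/143 = -1/3614/((-55 + 36)/(-21)) + 2744*(1/143) = -1/3614/(-1/21*(-19)) + 2744/143 = -1/3614/(19/21) + 2744/143 = (21/19)*(-1/3614) + 2744/143 = -21/68666 + 2744/143 = 14493577/755326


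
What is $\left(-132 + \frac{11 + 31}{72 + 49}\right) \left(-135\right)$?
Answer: $\frac{2150550}{121} \approx 17773.0$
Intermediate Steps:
$\left(-132 + \frac{11 + 31}{72 + 49}\right) \left(-135\right) = \left(-132 + \frac{42}{121}\right) \left(-135\right) = \left(- \frac{15930}{121}\right) \left(-135\right) = \frac{2150550}{121}$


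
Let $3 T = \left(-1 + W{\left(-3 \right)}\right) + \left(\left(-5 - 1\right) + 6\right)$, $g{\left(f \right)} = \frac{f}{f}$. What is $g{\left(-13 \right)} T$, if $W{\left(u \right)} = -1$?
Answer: $- \frac{2}{3} \approx -0.66667$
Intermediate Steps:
$g{\left(f \right)} = 1$
$T = - \frac{2}{3}$ ($T = \frac{\left(-1 - 1\right) + \left(\left(-5 - 1\right) + 6\right)}{3} = \frac{-2 + \left(-6 + 6\right)}{3} = \frac{-2 + 0}{3} = \frac{1}{3} \left(-2\right) = - \frac{2}{3} \approx -0.66667$)
$g{\left(-13 \right)} T = 1 \left(- \frac{2}{3}\right) = - \frac{2}{3}$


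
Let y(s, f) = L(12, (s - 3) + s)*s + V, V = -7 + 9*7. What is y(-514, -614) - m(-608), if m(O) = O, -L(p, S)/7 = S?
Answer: -3708874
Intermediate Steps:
L(p, S) = -7*S
V = 56 (V = -7 + 63 = 56)
y(s, f) = 56 + s*(21 - 14*s) (y(s, f) = (-7*((s - 3) + s))*s + 56 = (-7*((-3 + s) + s))*s + 56 = (-7*(-3 + 2*s))*s + 56 = (21 - 14*s)*s + 56 = s*(21 - 14*s) + 56 = 56 + s*(21 - 14*s))
y(-514, -614) - m(-608) = (56 + 7*(-514)*(3 - 2*(-514))) - 1*(-608) = (56 + 7*(-514)*(3 + 1028)) + 608 = (56 + 7*(-514)*1031) + 608 = (56 - 3709538) + 608 = -3709482 + 608 = -3708874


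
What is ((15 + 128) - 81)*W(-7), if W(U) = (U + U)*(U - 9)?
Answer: 13888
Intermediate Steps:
W(U) = 2*U*(-9 + U) (W(U) = (2*U)*(-9 + U) = 2*U*(-9 + U))
((15 + 128) - 81)*W(-7) = ((15 + 128) - 81)*(2*(-7)*(-9 - 7)) = (143 - 81)*(2*(-7)*(-16)) = 62*224 = 13888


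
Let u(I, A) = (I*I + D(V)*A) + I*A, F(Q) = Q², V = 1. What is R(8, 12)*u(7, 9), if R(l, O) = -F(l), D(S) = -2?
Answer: -6016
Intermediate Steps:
u(I, A) = I² - 2*A + A*I (u(I, A) = (I*I - 2*A) + I*A = (I² - 2*A) + A*I = I² - 2*A + A*I)
R(l, O) = -l²
R(8, 12)*u(7, 9) = (-1*8²)*(7² - 2*9 + 9*7) = (-1*64)*(49 - 18 + 63) = -64*94 = -6016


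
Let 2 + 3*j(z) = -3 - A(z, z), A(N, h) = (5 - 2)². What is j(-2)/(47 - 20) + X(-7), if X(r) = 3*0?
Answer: -14/81 ≈ -0.17284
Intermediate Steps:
X(r) = 0
A(N, h) = 9 (A(N, h) = 3² = 9)
j(z) = -14/3 (j(z) = -⅔ + (-3 - 1*9)/3 = -⅔ + (-3 - 9)/3 = -⅔ + (⅓)*(-12) = -⅔ - 4 = -14/3)
j(-2)/(47 - 20) + X(-7) = -14/3/(47 - 20) + 0 = -14/3/27 + 0 = (1/27)*(-14/3) + 0 = -14/81 + 0 = -14/81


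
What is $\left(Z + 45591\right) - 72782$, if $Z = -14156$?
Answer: $-41347$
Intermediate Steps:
$\left(Z + 45591\right) - 72782 = \left(-14156 + 45591\right) - 72782 = 31435 - 72782 = -41347$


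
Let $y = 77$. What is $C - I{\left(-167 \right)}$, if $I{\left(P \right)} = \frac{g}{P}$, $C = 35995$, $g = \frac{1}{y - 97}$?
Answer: $\frac{120223299}{3340} \approx 35995.0$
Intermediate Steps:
$g = - \frac{1}{20}$ ($g = \frac{1}{77 - 97} = \frac{1}{-20} = - \frac{1}{20} \approx -0.05$)
$I{\left(P \right)} = - \frac{1}{20 P}$
$C - I{\left(-167 \right)} = 35995 - - \frac{1}{20 \left(-167\right)} = 35995 - \left(- \frac{1}{20}\right) \left(- \frac{1}{167}\right) = 35995 - \frac{1}{3340} = \frac{120223299}{3340}$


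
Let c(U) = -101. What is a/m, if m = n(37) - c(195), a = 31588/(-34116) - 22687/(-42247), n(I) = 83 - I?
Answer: -140127136/52967725461 ≈ -0.0026455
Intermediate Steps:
a = -140127136/360324663 (a = 31588*(-1/34116) - 22687*(-1/42247) = -7897/8529 + 22687/42247 = -140127136/360324663 ≈ -0.38889)
m = 147 (m = (83 - 1*37) - 1*(-101) = (83 - 37) + 101 = 46 + 101 = 147)
a/m = -140127136/360324663/147 = -140127136/360324663*1/147 = -140127136/52967725461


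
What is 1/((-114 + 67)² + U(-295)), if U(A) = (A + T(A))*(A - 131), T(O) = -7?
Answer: 1/130861 ≈ 7.6417e-6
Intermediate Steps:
U(A) = (-131 + A)*(-7 + A) (U(A) = (A - 7)*(A - 131) = (-7 + A)*(-131 + A) = (-131 + A)*(-7 + A))
1/((-114 + 67)² + U(-295)) = 1/((-114 + 67)² + (917 + (-295)² - 138*(-295))) = 1/((-47)² + (917 + 87025 + 40710)) = 1/(2209 + 128652) = 1/130861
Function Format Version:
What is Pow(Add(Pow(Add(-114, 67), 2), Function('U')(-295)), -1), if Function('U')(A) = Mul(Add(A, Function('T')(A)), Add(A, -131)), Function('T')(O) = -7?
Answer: Rational(1, 130861) ≈ 7.6417e-6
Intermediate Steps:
Function('U')(A) = Mul(Add(-131, A), Add(-7, A)) (Function('U')(A) = Mul(Add(A, -7), Add(A, -131)) = Mul(Add(-7, A), Add(-131, A)) = Mul(Add(-131, A), Add(-7, A)))
Pow(Add(Pow(Add(-114, 67), 2), Function('U')(-295)), -1) = Pow(Add(Pow(Add(-114, 67), 2), Add(917, Pow(-295, 2), Mul(-138, -295))), -1) = Pow(Add(Pow(-47, 2), Add(917, 87025, 40710)), -1) = Pow(Add(2209, 128652), -1) = Pow(130861, -1) = Rational(1, 130861)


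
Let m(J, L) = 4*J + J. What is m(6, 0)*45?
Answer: 1350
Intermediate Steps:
m(J, L) = 5*J
m(6, 0)*45 = (5*6)*45 = 30*45 = 1350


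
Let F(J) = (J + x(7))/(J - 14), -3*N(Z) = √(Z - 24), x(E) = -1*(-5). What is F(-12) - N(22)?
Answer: 7/26 + I*√2/3 ≈ 0.26923 + 0.4714*I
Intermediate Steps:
x(E) = 5
N(Z) = -√(-24 + Z)/3 (N(Z) = -√(Z - 24)/3 = -√(-24 + Z)/3)
F(J) = (5 + J)/(-14 + J) (F(J) = (J + 5)/(J - 14) = (5 + J)/(-14 + J))
F(-12) - N(22) = (5 - 12)/(-14 - 12) - (-1)*√(-24 + 22)/3 = -7/(-26) - (-1)*√(-2)/3 = -1/26*(-7) - (-1)*I*√2/3 = 7/26 - (-1)*I*√2/3 = 7/26 + I*√2/3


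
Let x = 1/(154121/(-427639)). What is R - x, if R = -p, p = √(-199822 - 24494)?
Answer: 427639/154121 - 6*I*√6231 ≈ 2.7747 - 473.62*I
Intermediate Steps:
p = 6*I*√6231 (p = √(-224316) = 6*I*√6231 ≈ 473.62*I)
x = -427639/154121 (x = 1/(154121*(-1/427639)) = 1/(-154121/427639) = -427639/154121 ≈ -2.7747)
R = -6*I*√6231 ≈ -473.62*I
R - x = -6*I*√6231 - 1*(-427639/154121) = -6*I*√6231 + 427639/154121 = 427639/154121 - 6*I*√6231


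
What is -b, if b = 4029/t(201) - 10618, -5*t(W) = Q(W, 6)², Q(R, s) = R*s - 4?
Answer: 15340949017/1444804 ≈ 10618.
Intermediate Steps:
Q(R, s) = -4 + R*s
t(W) = -(-4 + 6*W)²/5 (t(W) = -(-4 + W*6)²/5 = -(-4 + 6*W)²/5)
b = -15340949017/1444804 (b = 4029/((-4*(-2 + 3*201)²/5)) - 10618 = 4029/((-4*(-2 + 603)²/5)) - 10618 = 4029/((-⅘*601²)) - 10618 = 4029/((-⅘*361201)) - 10618 = 4029/(-1444804/5) - 10618 = 4029*(-5/1444804) - 10618 = -20145/1444804 - 10618 = -15340949017/1444804 ≈ -10618.)
-b = -1*(-15340949017/1444804) = 15340949017/1444804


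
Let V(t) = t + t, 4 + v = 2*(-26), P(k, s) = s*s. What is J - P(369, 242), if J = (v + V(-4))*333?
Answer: -79876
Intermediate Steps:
P(k, s) = s²
v = -56 (v = -4 + 2*(-26) = -4 - 52 = -56)
V(t) = 2*t
J = -21312 (J = (-56 + 2*(-4))*333 = (-56 - 8)*333 = -64*333 = -21312)
J - P(369, 242) = -21312 - 1*242² = -21312 - 1*58564 = -21312 - 58564 = -79876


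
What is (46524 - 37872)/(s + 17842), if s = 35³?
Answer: 2884/20239 ≈ 0.14250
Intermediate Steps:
s = 42875
(46524 - 37872)/(s + 17842) = (46524 - 37872)/(42875 + 17842) = 8652/60717 = 8652*(1/60717) = 2884/20239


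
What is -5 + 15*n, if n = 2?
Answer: 25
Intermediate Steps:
-5 + 15*n = -5 + 15*2 = -5 + 30 = 25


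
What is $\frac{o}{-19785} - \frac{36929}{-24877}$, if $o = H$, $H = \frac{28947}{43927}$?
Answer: $\frac{10698038268712}{7206831201505} \approx 1.4844$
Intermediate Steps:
$H = \frac{28947}{43927}$ ($H = 28947 \cdot \frac{1}{43927} = \frac{28947}{43927} \approx 0.65898$)
$o = \frac{28947}{43927} \approx 0.65898$
$\frac{o}{-19785} - \frac{36929}{-24877} = \frac{28947}{43927 \left(-19785\right)} - \frac{36929}{-24877} = \frac{28947}{43927} \left(- \frac{1}{19785}\right) - - \frac{36929}{24877} = - \frac{9649}{289698565} + \frac{36929}{24877} = \frac{10698038268712}{7206831201505}$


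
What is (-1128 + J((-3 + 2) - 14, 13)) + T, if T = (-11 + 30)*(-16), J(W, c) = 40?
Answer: -1392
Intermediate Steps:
T = -304 (T = 19*(-16) = -304)
(-1128 + J((-3 + 2) - 14, 13)) + T = (-1128 + 40) - 304 = -1088 - 304 = -1392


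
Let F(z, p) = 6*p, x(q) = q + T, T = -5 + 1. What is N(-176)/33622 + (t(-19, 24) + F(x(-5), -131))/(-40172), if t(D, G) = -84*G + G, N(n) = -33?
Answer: 11509530/168832873 ≈ 0.068171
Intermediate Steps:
T = -4
x(q) = -4 + q (x(q) = q - 4 = -4 + q)
t(D, G) = -83*G
N(-176)/33622 + (t(-19, 24) + F(x(-5), -131))/(-40172) = -33/33622 + (-83*24 + 6*(-131))/(-40172) = -33*1/33622 + (-1992 - 786)*(-1/40172) = -33/33622 - 2778*(-1/40172) = -33/33622 + 1389/20086 = 11509530/168832873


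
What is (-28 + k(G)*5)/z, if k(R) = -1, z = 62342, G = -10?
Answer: -33/62342 ≈ -0.00052934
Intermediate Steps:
(-28 + k(G)*5)/z = (-28 - 1*5)/62342 = (-28 - 5)*(1/62342) = -33*1/62342 = -33/62342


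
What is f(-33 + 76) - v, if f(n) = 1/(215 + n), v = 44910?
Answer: -11586779/258 ≈ -44910.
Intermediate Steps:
f(-33 + 76) - v = 1/(215 + (-33 + 76)) - 1*44910 = 1/(215 + 43) - 44910 = 1/258 - 44910 = -11586779/258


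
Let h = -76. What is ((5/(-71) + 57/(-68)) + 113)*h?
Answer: -10282363/1207 ≈ -8518.9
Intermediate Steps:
((5/(-71) + 57/(-68)) + 113)*h = ((5/(-71) + 57/(-68)) + 113)*(-76) = ((5*(-1/71) + 57*(-1/68)) + 113)*(-76) = ((-5/71 - 57/68) + 113)*(-76) = (-4387/4828 + 113)*(-76) = (541177/4828)*(-76) = -10282363/1207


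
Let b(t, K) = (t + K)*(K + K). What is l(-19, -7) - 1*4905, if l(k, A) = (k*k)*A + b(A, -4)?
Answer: -7344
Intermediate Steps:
b(t, K) = 2*K*(K + t) (b(t, K) = (K + t)*(2*K) = 2*K*(K + t))
l(k, A) = 32 - 8*A + A*k**2 (l(k, A) = (k*k)*A + 2*(-4)*(-4 + A) = k**2*A + (32 - 8*A) = A*k**2 + (32 - 8*A) = 32 - 8*A + A*k**2)
l(-19, -7) - 1*4905 = (32 - 8*(-7) - 7*(-19)**2) - 1*4905 = (32 + 56 - 7*361) - 4905 = (32 + 56 - 2527) - 4905 = -2439 - 4905 = -7344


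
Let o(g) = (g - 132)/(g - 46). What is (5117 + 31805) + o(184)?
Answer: 2547644/69 ≈ 36922.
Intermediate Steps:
o(g) = (-132 + g)/(-46 + g)
(5117 + 31805) + o(184) = (5117 + 31805) + (-132 + 184)/(-46 + 184) = 36922 + 52/138 = 36922 + (1/138)*52 = 36922 + 26/69 = 2547644/69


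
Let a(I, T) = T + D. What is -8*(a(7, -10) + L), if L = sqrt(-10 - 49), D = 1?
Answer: 72 - 8*I*sqrt(59) ≈ 72.0 - 61.449*I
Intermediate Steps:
a(I, T) = 1 + T (a(I, T) = T + 1 = 1 + T)
L = I*sqrt(59) (L = sqrt(-59) = I*sqrt(59) ≈ 7.6811*I)
-8*(a(7, -10) + L) = -8*((1 - 10) + I*sqrt(59)) = -8*(-9 + I*sqrt(59)) = 72 - 8*I*sqrt(59)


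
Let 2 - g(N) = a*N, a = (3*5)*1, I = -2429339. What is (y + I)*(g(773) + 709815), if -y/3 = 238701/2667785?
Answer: -4525145264411132396/2667785 ≈ -1.6962e+12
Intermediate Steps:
a = 15 (a = 15*1 = 15)
y = -716103/2667785 ≈ -0.26843
g(N) = 2 - 15*N
(y + I)*(g(773) + 709815) = (-716103/2667785 - 2429339)*((2 - 15*773) + 709815) = -6480954860218*((2 - 11595) + 709815)/2667785 = -6480954860218*(-11593 + 709815)/2667785 = -6480954860218/2667785*698222 = -4525145264411132396/2667785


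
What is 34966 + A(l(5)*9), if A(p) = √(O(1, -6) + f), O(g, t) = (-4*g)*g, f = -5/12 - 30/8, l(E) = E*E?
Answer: 34966 + 7*I*√6/6 ≈ 34966.0 + 2.8577*I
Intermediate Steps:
l(E) = E²
f = -25/6 (f = -5*1/12 - 30*⅛ = -5/12 - 15/4 = -25/6 ≈ -4.1667)
O(g, t) = -4*g²
A(p) = 7*I*√6/6 (A(p) = √(-4*1² - 25/6) = √(-4*1 - 25/6) = √(-4 - 25/6) = √(-49/6) = 7*I*√6/6)
34966 + A(l(5)*9) = 34966 + 7*I*√6/6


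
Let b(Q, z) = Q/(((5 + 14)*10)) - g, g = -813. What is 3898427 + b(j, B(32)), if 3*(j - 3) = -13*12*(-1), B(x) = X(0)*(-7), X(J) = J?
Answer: 148171131/38 ≈ 3.8992e+6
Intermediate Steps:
B(x) = 0 (B(x) = 0*(-7) = 0)
j = 55 (j = 3 + (-13*12*(-1))/3 = 3 + (-156*(-1))/3 = 3 + (1/3)*156 = 3 + 52 = 55)
b(Q, z) = 813 + Q/190 (b(Q, z) = Q/(((5 + 14)*10)) - 1*(-813) = Q/((19*10)) + 813 = Q/190 + 813 = 813 + Q/190)
3898427 + b(j, B(32)) = 3898427 + (813 + (1/190)*55) = 3898427 + (813 + 11/38) = 3898427 + 30905/38 = 148171131/38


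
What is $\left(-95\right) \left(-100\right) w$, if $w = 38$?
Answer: $361000$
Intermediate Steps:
$\left(-95\right) \left(-100\right) w = \left(-95\right) \left(-100\right) 38 = 9500 \cdot 38 = 361000$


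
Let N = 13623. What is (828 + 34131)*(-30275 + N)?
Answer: -582137268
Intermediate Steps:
(828 + 34131)*(-30275 + N) = (828 + 34131)*(-30275 + 13623) = 34959*(-16652) = -582137268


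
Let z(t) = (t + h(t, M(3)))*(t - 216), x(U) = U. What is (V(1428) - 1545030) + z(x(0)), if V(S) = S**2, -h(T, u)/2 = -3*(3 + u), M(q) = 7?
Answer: 481194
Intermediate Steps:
h(T, u) = 18 + 6*u (h(T, u) = -(-6)*(3 + u) = -2*(-9 - 3*u) = 18 + 6*u)
z(t) = (-216 + t)*(60 + t) (z(t) = (t + (18 + 6*7))*(t - 216) = (t + (18 + 42))*(-216 + t) = (t + 60)*(-216 + t) = (60 + t)*(-216 + t) = (-216 + t)*(60 + t))
(V(1428) - 1545030) + z(x(0)) = (1428**2 - 1545030) + (-12960 + 0**2 - 156*0) = (2039184 - 1545030) + (-12960 + 0 + 0) = 494154 - 12960 = 481194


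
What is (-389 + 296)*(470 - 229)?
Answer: -22413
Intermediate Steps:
(-389 + 296)*(470 - 229) = -93*241 = -22413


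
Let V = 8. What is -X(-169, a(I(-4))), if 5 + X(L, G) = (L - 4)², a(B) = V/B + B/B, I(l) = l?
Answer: -29924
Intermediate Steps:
a(B) = 1 + 8/B (a(B) = 8/B + B/B = 8/B + 1 = 1 + 8/B)
X(L, G) = -5 + (-4 + L)² (X(L, G) = -5 + (L - 4)² = -5 + (-4 + L)²)
-X(-169, a(I(-4))) = -(-5 + (-4 - 169)²) = -(-5 + (-173)²) = -(-5 + 29929) = -1*29924 = -29924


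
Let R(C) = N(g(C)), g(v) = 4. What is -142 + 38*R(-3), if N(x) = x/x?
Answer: -104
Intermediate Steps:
N(x) = 1
R(C) = 1
-142 + 38*R(-3) = -142 + 38*1 = -142 + 38 = -104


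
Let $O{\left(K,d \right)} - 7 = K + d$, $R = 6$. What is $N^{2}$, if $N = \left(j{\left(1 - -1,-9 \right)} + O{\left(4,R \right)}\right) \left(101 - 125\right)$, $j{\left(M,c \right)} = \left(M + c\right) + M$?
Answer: $82944$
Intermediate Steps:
$j{\left(M,c \right)} = c + 2 M$
$O{\left(K,d \right)} = 7 + K + d$ ($O{\left(K,d \right)} = 7 + \left(K + d\right) = 7 + K + d$)
$N = -288$ ($N = \left(\left(-9 + 2 \left(1 - -1\right)\right) + \left(7 + 4 + 6\right)\right) \left(101 - 125\right) = \left(\left(-9 + 2 \left(1 + 1\right)\right) + 17\right) \left(-24\right) = \left(\left(-9 + 2 \cdot 2\right) + 17\right) \left(-24\right) = \left(\left(-9 + 4\right) + 17\right) \left(-24\right) = \left(-5 + 17\right) \left(-24\right) = 12 \left(-24\right) = -288$)
$N^{2} = \left(-288\right)^{2} = 82944$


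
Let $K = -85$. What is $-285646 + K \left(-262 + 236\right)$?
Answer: $-283436$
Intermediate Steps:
$-285646 + K \left(-262 + 236\right) = -285646 - 85 \left(-262 + 236\right) = -285646 - -2210 = -285646 + 2210 = -283436$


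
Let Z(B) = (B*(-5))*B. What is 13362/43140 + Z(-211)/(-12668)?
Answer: 814370793/45541460 ≈ 17.882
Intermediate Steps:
Z(B) = -5*B**2 (Z(B) = (-5*B)*B = -5*B**2)
13362/43140 + Z(-211)/(-12668) = 13362/43140 - 5*(-211)**2/(-12668) = 13362*(1/43140) - 5*44521*(-1/12668) = 2227/7190 - 222605*(-1/12668) = 2227/7190 + 222605/12668 = 814370793/45541460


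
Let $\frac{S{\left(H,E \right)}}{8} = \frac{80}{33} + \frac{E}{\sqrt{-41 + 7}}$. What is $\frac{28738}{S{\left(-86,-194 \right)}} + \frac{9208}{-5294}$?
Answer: $\frac{165950020426}{27266220247} - \frac{1517840577 i \sqrt{34}}{82406408} \approx 6.0863 - 107.4 i$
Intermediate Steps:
$S{\left(H,E \right)} = \frac{640}{33} - \frac{4 i E \sqrt{34}}{17}$ ($S{\left(H,E \right)} = 8 \left(\frac{80}{33} + \frac{E}{\sqrt{-41 + 7}}\right) = 8 \left(80 \cdot \frac{1}{33} + \frac{E}{\sqrt{-34}}\right) = 8 \left(\frac{80}{33} + \frac{E}{i \sqrt{34}}\right) = 8 \left(\frac{80}{33} + E \left(- \frac{i \sqrt{34}}{34}\right)\right) = 8 \left(\frac{80}{33} - \frac{i E \sqrt{34}}{34}\right) = \frac{640}{33} - \frac{4 i E \sqrt{34}}{17}$)
$\frac{28738}{S{\left(-86,-194 \right)}} + \frac{9208}{-5294} = \frac{28738}{\frac{640}{33} - \frac{4}{17} i \left(-194\right) \sqrt{34}} + \frac{9208}{-5294} = \frac{28738}{\frac{640}{33} + \frac{776 i \sqrt{34}}{17}} + 9208 \left(- \frac{1}{5294}\right) = \frac{28738}{\frac{640}{33} + \frac{776 i \sqrt{34}}{17}} - \frac{4604}{2647} = - \frac{4604}{2647} + \frac{28738}{\frac{640}{33} + \frac{776 i \sqrt{34}}{17}}$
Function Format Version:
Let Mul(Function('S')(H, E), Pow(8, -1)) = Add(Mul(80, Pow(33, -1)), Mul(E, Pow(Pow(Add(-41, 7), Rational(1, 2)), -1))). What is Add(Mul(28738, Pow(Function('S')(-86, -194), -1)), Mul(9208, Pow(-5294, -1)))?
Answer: Add(Rational(165950020426, 27266220247), Mul(Rational(-1517840577, 82406408), I, Pow(34, Rational(1, 2)))) ≈ Add(6.0863, Mul(-107.40, I))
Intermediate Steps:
Function('S')(H, E) = Add(Rational(640, 33), Mul(Rational(-4, 17), I, E, Pow(34, Rational(1, 2)))) (Function('S')(H, E) = Mul(8, Add(Mul(80, Pow(33, -1)), Mul(E, Pow(Pow(Add(-41, 7), Rational(1, 2)), -1)))) = Mul(8, Add(Mul(80, Rational(1, 33)), Mul(E, Pow(Pow(-34, Rational(1, 2)), -1)))) = Mul(8, Add(Rational(80, 33), Mul(E, Pow(Mul(I, Pow(34, Rational(1, 2))), -1)))) = Mul(8, Add(Rational(80, 33), Mul(E, Mul(Rational(-1, 34), I, Pow(34, Rational(1, 2)))))) = Mul(8, Add(Rational(80, 33), Mul(Rational(-1, 34), I, E, Pow(34, Rational(1, 2))))) = Add(Rational(640, 33), Mul(Rational(-4, 17), I, E, Pow(34, Rational(1, 2)))))
Add(Mul(28738, Pow(Function('S')(-86, -194), -1)), Mul(9208, Pow(-5294, -1))) = Add(Mul(28738, Pow(Add(Rational(640, 33), Mul(Rational(-4, 17), I, -194, Pow(34, Rational(1, 2)))), -1)), Mul(9208, Pow(-5294, -1))) = Add(Mul(28738, Pow(Add(Rational(640, 33), Mul(Rational(776, 17), I, Pow(34, Rational(1, 2)))), -1)), Mul(9208, Rational(-1, 5294))) = Add(Mul(28738, Pow(Add(Rational(640, 33), Mul(Rational(776, 17), I, Pow(34, Rational(1, 2)))), -1)), Rational(-4604, 2647)) = Add(Rational(-4604, 2647), Mul(28738, Pow(Add(Rational(640, 33), Mul(Rational(776, 17), I, Pow(34, Rational(1, 2)))), -1)))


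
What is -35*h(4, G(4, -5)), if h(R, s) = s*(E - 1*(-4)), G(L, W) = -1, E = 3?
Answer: 245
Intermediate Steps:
h(R, s) = 7*s (h(R, s) = s*(3 - 1*(-4)) = s*(3 + 4) = s*7 = 7*s)
-35*h(4, G(4, -5)) = -245*(-1) = -35*(-7) = 245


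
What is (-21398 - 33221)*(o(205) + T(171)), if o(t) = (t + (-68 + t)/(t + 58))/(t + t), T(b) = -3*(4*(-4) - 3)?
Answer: -169328786039/53915 ≈ -3.1407e+6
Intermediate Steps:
T(b) = 57 (T(b) = -3*(-16 - 3) = -3*(-19) = 57)
o(t) = (t + (-68 + t)/(58 + t))/(2*t) (o(t) = (t + (-68 + t)/(58 + t))/((2*t)) = (t + (-68 + t)/(58 + t))*(1/(2*t)) = (t + (-68 + t)/(58 + t))/(2*t))
(-21398 - 33221)*(o(205) + T(171)) = (-21398 - 33221)*((1/2)*(-68 + 205**2 + 59*205)/(205*(58 + 205)) + 57) = -54619*((1/2)*(1/205)*(-68 + 42025 + 12095)/263 + 57) = -54619*((1/2)*(1/205)*(1/263)*54052 + 57) = -54619*(27026/53915 + 57) = -54619*3100181/53915 = -169328786039/53915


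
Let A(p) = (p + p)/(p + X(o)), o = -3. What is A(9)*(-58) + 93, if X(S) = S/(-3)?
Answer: -57/5 ≈ -11.400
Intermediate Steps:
X(S) = -S/3 (X(S) = S*(-⅓) = -S/3)
A(p) = 2*p/(1 + p) (A(p) = (p + p)/(p - ⅓*(-3)) = (2*p)/(p + 1) = (2*p)/(1 + p) = 2*p/(1 + p))
A(9)*(-58) + 93 = (2*9/(1 + 9))*(-58) + 93 = (2*9/10)*(-58) + 93 = (2*9*(⅒))*(-58) + 93 = (9/5)*(-58) + 93 = -522/5 + 93 = -57/5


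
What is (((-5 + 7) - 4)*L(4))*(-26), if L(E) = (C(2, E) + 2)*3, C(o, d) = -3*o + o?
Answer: -312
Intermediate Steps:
C(o, d) = -2*o
L(E) = -6 (L(E) = (-2*2 + 2)*3 = (-4 + 2)*3 = -2*3 = -6)
(((-5 + 7) - 4)*L(4))*(-26) = (((-5 + 7) - 4)*(-6))*(-26) = ((2 - 4)*(-6))*(-26) = -2*(-6)*(-26) = 12*(-26) = -312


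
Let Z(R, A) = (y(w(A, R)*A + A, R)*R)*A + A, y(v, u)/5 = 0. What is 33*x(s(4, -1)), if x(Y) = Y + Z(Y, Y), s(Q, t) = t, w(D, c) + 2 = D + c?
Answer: -66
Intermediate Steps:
w(D, c) = -2 + D + c (w(D, c) = -2 + (D + c) = -2 + D + c)
y(v, u) = 0 (y(v, u) = 5*0 = 0)
Z(R, A) = A (Z(R, A) = (0*R)*A + A = 0*A + A = 0 + A = A)
x(Y) = 2*Y (x(Y) = Y + Y = 2*Y)
33*x(s(4, -1)) = 33*(2*(-1)) = 33*(-2) = -66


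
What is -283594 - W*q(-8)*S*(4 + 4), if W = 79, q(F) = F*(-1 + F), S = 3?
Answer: -420106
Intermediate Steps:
-283594 - W*q(-8)*S*(4 + 4) = -283594 - 79*(-8*(-1 - 8))*3*(4 + 4) = -283594 - 79*(-8*(-9))*3*8 = -283594 - 79*72*24 = -283594 - 5688*24 = -283594 - 1*136512 = -283594 - 136512 = -420106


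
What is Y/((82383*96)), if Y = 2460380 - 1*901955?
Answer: 519475/2636256 ≈ 0.19705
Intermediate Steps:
Y = 1558425 (Y = 2460380 - 901955 = 1558425)
Y/((82383*96)) = 1558425/((82383*96)) = 1558425/7908768 = 1558425*(1/7908768) = 519475/2636256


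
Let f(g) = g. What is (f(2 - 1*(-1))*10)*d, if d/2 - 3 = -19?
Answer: -960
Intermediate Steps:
d = -32 (d = 6 + 2*(-19) = 6 - 38 = -32)
(f(2 - 1*(-1))*10)*d = ((2 - 1*(-1))*10)*(-32) = ((2 + 1)*10)*(-32) = (3*10)*(-32) = 30*(-32) = -960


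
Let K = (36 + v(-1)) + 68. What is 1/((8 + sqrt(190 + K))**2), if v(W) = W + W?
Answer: 89/12996 - 2*sqrt(73)/3249 ≈ 0.0015888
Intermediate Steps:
v(W) = 2*W
K = 102 (K = (36 + 2*(-1)) + 68 = (36 - 2) + 68 = 34 + 68 = 102)
1/((8 + sqrt(190 + K))**2) = 1/((8 + sqrt(190 + 102))**2) = 1/((8 + sqrt(292))**2) = 1/((8 + 2*sqrt(73))**2) = (8 + 2*sqrt(73))**(-2)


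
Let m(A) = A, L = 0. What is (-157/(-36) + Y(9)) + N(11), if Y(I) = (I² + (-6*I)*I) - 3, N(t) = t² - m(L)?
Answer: -10175/36 ≈ -282.64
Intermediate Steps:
N(t) = t² (N(t) = t² - 1*0 = t² + 0 = t²)
Y(I) = -3 - 5*I² (Y(I) = (I² - 6*I²) - 3 = -5*I² - 3 = -3 - 5*I²)
(-157/(-36) + Y(9)) + N(11) = (-157/(-36) + (-3 - 5*9²)) + 11² = (-157*(-1/36) + (-3 - 5*81)) + 121 = (157/36 + (-3 - 405)) + 121 = (157/36 - 408) + 121 = -14531/36 + 121 = -10175/36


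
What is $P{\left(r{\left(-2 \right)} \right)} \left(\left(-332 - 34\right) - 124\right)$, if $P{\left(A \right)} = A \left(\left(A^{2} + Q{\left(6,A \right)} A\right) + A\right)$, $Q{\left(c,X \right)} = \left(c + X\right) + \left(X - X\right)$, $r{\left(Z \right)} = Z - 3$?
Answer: $36750$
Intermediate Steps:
$r{\left(Z \right)} = -3 + Z$ ($r{\left(Z \right)} = Z - 3 = -3 + Z$)
$Q{\left(c,X \right)} = X + c$ ($Q{\left(c,X \right)} = \left(X + c\right) + 0 = X + c$)
$P{\left(A \right)} = A \left(A + A^{2} + A \left(6 + A\right)\right)$ ($P{\left(A \right)} = A \left(\left(A^{2} + \left(A + 6\right) A\right) + A\right) = A \left(\left(A^{2} + \left(6 + A\right) A\right) + A\right) = A \left(\left(A^{2} + A \left(6 + A\right)\right) + A\right) = A \left(A + A^{2} + A \left(6 + A\right)\right)$)
$P{\left(r{\left(-2 \right)} \right)} \left(\left(-332 - 34\right) - 124\right) = \left(-3 - 2\right)^{2} \left(7 + 2 \left(-3 - 2\right)\right) \left(\left(-332 - 34\right) - 124\right) = \left(-5\right)^{2} \left(7 + 2 \left(-5\right)\right) \left(-366 - 124\right) = 25 \left(7 - 10\right) \left(-490\right) = 25 \left(-3\right) \left(-490\right) = \left(-75\right) \left(-490\right) = 36750$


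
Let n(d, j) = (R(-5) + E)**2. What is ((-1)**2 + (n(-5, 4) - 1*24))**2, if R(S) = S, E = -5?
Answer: 5929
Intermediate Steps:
n(d, j) = 100 (n(d, j) = (-5 - 5)**2 = (-10)**2 = 100)
((-1)**2 + (n(-5, 4) - 1*24))**2 = ((-1)**2 + (100 - 1*24))**2 = (1 + (100 - 24))**2 = (1 + 76)**2 = 77**2 = 5929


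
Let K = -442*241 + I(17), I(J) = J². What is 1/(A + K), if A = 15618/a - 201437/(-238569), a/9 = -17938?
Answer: -713241787/75769281528343 ≈ -9.4133e-6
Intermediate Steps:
a = -161442 (a = 9*(-17938) = -161442)
A = 533230028/713241787 (A = 15618/(-161442) - 201437/(-238569) = 15618*(-1/161442) - 201437*(-1/238569) = -2603/26907 + 201437/238569 = 533230028/713241787 ≈ 0.74761)
K = -106233 (K = -442*241 + 17² = -106522 + 289 = -106233)
1/(A + K) = 1/(533230028/713241787 - 106233) = 1/(-75769281528343/713241787) = -713241787/75769281528343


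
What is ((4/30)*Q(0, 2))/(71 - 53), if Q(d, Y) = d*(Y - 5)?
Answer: 0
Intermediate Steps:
Q(d, Y) = d*(-5 + Y)
((4/30)*Q(0, 2))/(71 - 53) = ((4/30)*(0*(-5 + 2)))/(71 - 53) = ((4*(1/30))*(0*(-3)))/18 = ((2/15)*0)*(1/18) = 0*(1/18) = 0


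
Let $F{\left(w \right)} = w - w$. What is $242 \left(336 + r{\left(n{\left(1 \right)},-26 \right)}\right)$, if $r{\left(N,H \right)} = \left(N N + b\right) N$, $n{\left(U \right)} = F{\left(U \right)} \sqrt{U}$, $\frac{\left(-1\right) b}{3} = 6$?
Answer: $81312$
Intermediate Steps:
$b = -18$ ($b = \left(-3\right) 6 = -18$)
$F{\left(w \right)} = 0$
$n{\left(U \right)} = 0$ ($n{\left(U \right)} = 0 \sqrt{U} = 0$)
$r{\left(N,H \right)} = N \left(-18 + N^{2}\right)$ ($r{\left(N,H \right)} = \left(N N - 18\right) N = \left(N^{2} - 18\right) N = \left(-18 + N^{2}\right) N = N \left(-18 + N^{2}\right)$)
$242 \left(336 + r{\left(n{\left(1 \right)},-26 \right)}\right) = 242 \left(336 + 0 \left(-18 + 0^{2}\right)\right) = 242 \left(336 + 0 \left(-18 + 0\right)\right) = 242 \left(336 + 0 \left(-18\right)\right) = 242 \left(336 + 0\right) = 242 \cdot 336 = 81312$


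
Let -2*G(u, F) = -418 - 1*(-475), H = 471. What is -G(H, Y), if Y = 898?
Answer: 57/2 ≈ 28.500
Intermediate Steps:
G(u, F) = -57/2 (G(u, F) = -(-418 - 1*(-475))/2 = -(-418 + 475)/2 = -½*57 = -57/2)
-G(H, Y) = -1*(-57/2) = 57/2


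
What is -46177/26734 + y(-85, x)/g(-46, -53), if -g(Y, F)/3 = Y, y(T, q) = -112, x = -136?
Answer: -4683317/1844646 ≈ -2.5389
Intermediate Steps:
g(Y, F) = -3*Y
-46177/26734 + y(-85, x)/g(-46, -53) = -46177/26734 - 112/((-3*(-46))) = -46177*1/26734 - 112/138 = -46177/26734 - 112*1/138 = -46177/26734 - 56/69 = -4683317/1844646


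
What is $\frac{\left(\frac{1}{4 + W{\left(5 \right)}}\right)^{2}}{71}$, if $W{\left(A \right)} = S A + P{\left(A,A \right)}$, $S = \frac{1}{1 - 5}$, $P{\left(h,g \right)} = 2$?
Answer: $\frac{16}{25631} \approx 0.00062424$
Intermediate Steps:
$S = - \frac{1}{4}$ ($S = \frac{1}{-4} = - \frac{1}{4} \approx -0.25$)
$W{\left(A \right)} = 2 - \frac{A}{4}$ ($W{\left(A \right)} = - \frac{A}{4} + 2 = 2 - \frac{A}{4}$)
$\frac{\left(\frac{1}{4 + W{\left(5 \right)}}\right)^{2}}{71} = \frac{\left(\frac{1}{4 + \left(2 - \frac{5}{4}\right)}\right)^{2}}{71} = \left(\frac{1}{4 + \left(2 - \frac{5}{4}\right)}\right)^{2} \cdot \frac{1}{71} = \left(\frac{1}{4 + \frac{3}{4}}\right)^{2} \cdot \frac{1}{71} = \left(\frac{1}{\frac{19}{4}}\right)^{2} \cdot \frac{1}{71} = \left(\frac{4}{19}\right)^{2} \cdot \frac{1}{71} = \frac{16}{361} \cdot \frac{1}{71} = \frac{16}{25631}$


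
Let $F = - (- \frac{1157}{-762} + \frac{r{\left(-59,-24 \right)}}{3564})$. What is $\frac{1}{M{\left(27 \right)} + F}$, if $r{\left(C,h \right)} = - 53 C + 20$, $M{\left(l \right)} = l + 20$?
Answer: $\frac{150876}{6728863} \approx 0.022422$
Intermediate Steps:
$M{\left(l \right)} = 20 + l$
$r{\left(C,h \right)} = 20 - 53 C$
$F = - \frac{362309}{150876}$ ($F = - (- \frac{1157}{-762} + \frac{20 - -3127}{3564}) = - (\left(-1157\right) \left(- \frac{1}{762}\right) + \left(20 + 3127\right) \frac{1}{3564}) = - (\frac{1157}{762} + 3147 \cdot \frac{1}{3564}) = - (\frac{1157}{762} + \frac{1049}{1188}) = \left(-1\right) \frac{362309}{150876} = - \frac{362309}{150876} \approx -2.4014$)
$\frac{1}{M{\left(27 \right)} + F} = \frac{1}{\left(20 + 27\right) - \frac{362309}{150876}} = \frac{1}{47 - \frac{362309}{150876}} = \frac{1}{\frac{6728863}{150876}} = \frac{150876}{6728863}$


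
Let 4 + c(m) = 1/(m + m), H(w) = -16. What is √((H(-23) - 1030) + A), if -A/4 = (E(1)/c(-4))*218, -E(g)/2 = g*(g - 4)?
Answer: √26906/11 ≈ 14.912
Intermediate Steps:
c(m) = -4 + 1/(2*m) (c(m) = -4 + 1/(m + m) = -4 + 1/(2*m))
E(g) = -2*g*(-4 + g) (E(g) = -2*g*(g - 4) = -2*g*(-4 + g))
A = 13952/11 (A = -4*(2*1*(4 - 1*1))/(-4 + (½)/(-4))*218 = -4*(2*1*(4 - 1))/(-4 + (½)*(-¼))*218 = -4*(2*1*3)/(-4 - ⅛)*218 = -4*6/(-33/8)*218 = -4*6*(-8/33)*218 = -(-64)*218/11 = -4*(-3488/11) = 13952/11 ≈ 1268.4)
√((H(-23) - 1030) + A) = √((-16 - 1030) + 13952/11) = √(-1046 + 13952/11) = √(2446/11) = √26906/11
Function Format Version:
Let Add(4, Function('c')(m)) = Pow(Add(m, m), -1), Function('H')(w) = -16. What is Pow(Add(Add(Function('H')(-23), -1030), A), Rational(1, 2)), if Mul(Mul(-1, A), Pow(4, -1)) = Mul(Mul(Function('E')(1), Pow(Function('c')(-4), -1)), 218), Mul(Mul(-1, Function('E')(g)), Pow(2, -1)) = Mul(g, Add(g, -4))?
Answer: Mul(Rational(1, 11), Pow(26906, Rational(1, 2))) ≈ 14.912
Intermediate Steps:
Function('c')(m) = Add(-4, Mul(Rational(1, 2), Pow(m, -1))) (Function('c')(m) = Add(-4, Pow(Add(m, m), -1)) = Add(-4, Pow(Mul(2, m), -1)) = Add(-4, Mul(Rational(1, 2), Pow(m, -1))))
Function('E')(g) = Mul(-2, g, Add(-4, g)) (Function('E')(g) = Mul(-2, Mul(g, Add(g, -4))) = Mul(-2, Mul(g, Add(-4, g))) = Mul(-2, g, Add(-4, g)))
A = Rational(13952, 11) (A = Mul(-4, Mul(Mul(Mul(2, 1, Add(4, Mul(-1, 1))), Pow(Add(-4, Mul(Rational(1, 2), Pow(-4, -1))), -1)), 218)) = Mul(-4, Mul(Mul(Mul(2, 1, Add(4, -1)), Pow(Add(-4, Mul(Rational(1, 2), Rational(-1, 4))), -1)), 218)) = Mul(-4, Mul(Mul(Mul(2, 1, 3), Pow(Add(-4, Rational(-1, 8)), -1)), 218)) = Mul(-4, Mul(Mul(6, Pow(Rational(-33, 8), -1)), 218)) = Mul(-4, Mul(Mul(6, Rational(-8, 33)), 218)) = Mul(-4, Mul(Rational(-16, 11), 218)) = Mul(-4, Rational(-3488, 11)) = Rational(13952, 11) ≈ 1268.4)
Pow(Add(Add(Function('H')(-23), -1030), A), Rational(1, 2)) = Pow(Add(Add(-16, -1030), Rational(13952, 11)), Rational(1, 2)) = Pow(Add(-1046, Rational(13952, 11)), Rational(1, 2)) = Pow(Rational(2446, 11), Rational(1, 2)) = Mul(Rational(1, 11), Pow(26906, Rational(1, 2)))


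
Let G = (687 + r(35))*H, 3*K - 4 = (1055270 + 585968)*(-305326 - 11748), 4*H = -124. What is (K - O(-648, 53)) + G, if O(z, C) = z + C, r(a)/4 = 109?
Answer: -173464666754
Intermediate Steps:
H = -31 (H = (¼)*(-124) = -31)
r(a) = 436 (r(a) = 4*109 = 436)
O(z, C) = C + z
K = -173464632536 (K = 4/3 + ((1055270 + 585968)*(-305326 - 11748))/3 = 4/3 + (1641238*(-317074))/3 = 4/3 + (⅓)*(-520393897612) = 4/3 - 520393897612/3 = -173464632536)
G = -34813 (G = (687 + 436)*(-31) = 1123*(-31) = -34813)
(K - O(-648, 53)) + G = (-173464632536 - (53 - 648)) - 34813 = (-173464632536 - 1*(-595)) - 34813 = (-173464632536 + 595) - 34813 = -173464631941 - 34813 = -173464666754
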